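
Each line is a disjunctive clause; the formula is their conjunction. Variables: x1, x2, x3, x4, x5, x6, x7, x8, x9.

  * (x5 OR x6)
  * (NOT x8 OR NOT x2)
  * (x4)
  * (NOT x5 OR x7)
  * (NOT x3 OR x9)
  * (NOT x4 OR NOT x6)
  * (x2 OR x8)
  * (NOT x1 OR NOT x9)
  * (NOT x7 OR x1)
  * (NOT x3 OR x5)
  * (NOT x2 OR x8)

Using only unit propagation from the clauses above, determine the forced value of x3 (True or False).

False

(x4) stands alone — x4 = True.
From (NOT x6 OR NOT x4) and x4 = True: x6 = False.
In (x6 OR x5), x6 is now false; x5 must hold, so x5 = True.
(NOT x5 OR x7): since x5 = True, the clause reduces to (x7). x7 = True.
(x1 OR NOT x7) with x7 = True leaves only x1, so x1 = True.
(NOT x9 OR NOT x1): since x1 = True, the clause reduces to (NOT x9). x9 = False.
In (NOT x3 OR x9), x9 is now false; NOT x3 must hold, so x3 = False.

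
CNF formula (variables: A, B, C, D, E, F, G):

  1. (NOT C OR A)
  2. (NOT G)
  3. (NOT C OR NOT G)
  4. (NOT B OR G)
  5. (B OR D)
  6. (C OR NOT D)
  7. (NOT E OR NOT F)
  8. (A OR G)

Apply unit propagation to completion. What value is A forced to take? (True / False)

True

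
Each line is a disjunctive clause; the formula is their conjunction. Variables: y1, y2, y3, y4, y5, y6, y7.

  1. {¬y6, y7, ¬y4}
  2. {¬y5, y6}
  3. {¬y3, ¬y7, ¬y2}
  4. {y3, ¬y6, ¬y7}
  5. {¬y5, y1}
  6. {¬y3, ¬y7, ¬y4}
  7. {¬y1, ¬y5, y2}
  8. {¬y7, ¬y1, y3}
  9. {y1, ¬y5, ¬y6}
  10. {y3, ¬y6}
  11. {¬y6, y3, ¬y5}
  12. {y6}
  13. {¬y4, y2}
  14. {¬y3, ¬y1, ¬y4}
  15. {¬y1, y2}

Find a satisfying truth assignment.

(y6) is a unit clause, so y6 = True.
Unit propagation: (y3) forces y3 = True.
y4 occurs only negated in the remaining clauses — set y4 = False.
Try y1 = True.
  then y2 is forced to True.
  then y7 is forced to False.
y5 is now unconstrained; take y5 = True.

y1=T  y2=T  y3=T  y4=F  y5=T  y6=T  y7=F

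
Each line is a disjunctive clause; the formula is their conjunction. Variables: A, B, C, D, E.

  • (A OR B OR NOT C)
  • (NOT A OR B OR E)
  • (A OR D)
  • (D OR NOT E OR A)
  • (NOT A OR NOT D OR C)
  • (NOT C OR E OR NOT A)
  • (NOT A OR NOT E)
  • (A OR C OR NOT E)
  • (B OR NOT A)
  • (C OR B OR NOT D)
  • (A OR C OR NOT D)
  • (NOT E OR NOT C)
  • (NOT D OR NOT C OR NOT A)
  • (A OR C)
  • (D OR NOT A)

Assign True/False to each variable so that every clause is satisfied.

A=False, B=True, C=True, D=True, E=False

Pure literal: B appears only positively; assign B = True.
Set A = False and propagate.
  then D is forced to True.
  then C is forced to True.
  then E is forced to False.
Every clause has at least one true literal under this assignment.
Check each clause:
  1. (NOT C OR B OR A) — B is true.
  2. (NOT A OR B OR E) — B is true.
  3. (D OR A) — D is true.
  4. (NOT E OR D OR A) — NOT E is true.
  5. (NOT D OR C OR NOT A) — C is true.
  6. (E OR NOT C OR NOT A) — NOT A is true.
  7. (NOT A OR NOT E) — NOT E is true.
  8. (A OR NOT E OR C) — C is true.
  9. (NOT A OR B) — B is true.
  10. (NOT D OR B OR C) — B is true.
  11. (C OR NOT D OR A) — C is true.
  12. (NOT C OR NOT E) — NOT E is true.
  13. (NOT D OR NOT A OR NOT C) — NOT A is true.
  14. (C OR A) — C is true.
  15. (NOT A OR D) — D is true.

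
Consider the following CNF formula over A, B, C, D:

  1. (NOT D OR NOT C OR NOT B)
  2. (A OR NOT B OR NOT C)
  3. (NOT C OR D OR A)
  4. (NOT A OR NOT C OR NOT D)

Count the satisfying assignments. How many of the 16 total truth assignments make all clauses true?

11

Split on C, then A.
  C=T, A=T: remaining (B,D) ∈ {(F,F); (T,F)} — 2.
  C=T, A=F: remaining (B,D) ∈ {(F,T)} — 1.
  C=F, A=T: remaining (B,D) ∈ {(F,F); (F,T); (T,F); (T,T)} — 4.
  C=F, A=F: remaining (B,D) ∈ {(F,F); (F,T); (T,F); (T,T)} — 4.
Total: 2 + 1 + 4 + 4 = 11.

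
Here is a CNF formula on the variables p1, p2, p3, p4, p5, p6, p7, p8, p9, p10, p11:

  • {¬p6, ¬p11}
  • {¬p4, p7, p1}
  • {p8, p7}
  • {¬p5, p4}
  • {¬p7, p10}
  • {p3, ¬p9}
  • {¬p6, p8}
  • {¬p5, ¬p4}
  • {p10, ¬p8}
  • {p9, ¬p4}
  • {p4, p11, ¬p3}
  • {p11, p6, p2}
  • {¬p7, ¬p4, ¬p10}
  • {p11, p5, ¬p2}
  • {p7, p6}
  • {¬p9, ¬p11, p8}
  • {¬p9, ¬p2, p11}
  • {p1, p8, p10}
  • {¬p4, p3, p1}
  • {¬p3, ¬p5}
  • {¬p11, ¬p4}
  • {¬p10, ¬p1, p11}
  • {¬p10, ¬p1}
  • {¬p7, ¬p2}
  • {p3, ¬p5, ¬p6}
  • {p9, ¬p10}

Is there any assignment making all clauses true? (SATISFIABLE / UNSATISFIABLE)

Try p1 = False.
Set p2 = False and propagate.
The remaining clauses are satisfied by p3 = True, p4 = False, p5 = False, p6 = False, p7 = True, p8 = True, p9 = True, p10 = True, p11 = True.
Every clause has at least one true literal under this assignment.
So p1=False, p2=False, p3=True, p4=False, p5=False, p6=False, p7=True, p8=True, p9=True, p10=True, p11=True is a satisfying assignment.

SATISFIABLE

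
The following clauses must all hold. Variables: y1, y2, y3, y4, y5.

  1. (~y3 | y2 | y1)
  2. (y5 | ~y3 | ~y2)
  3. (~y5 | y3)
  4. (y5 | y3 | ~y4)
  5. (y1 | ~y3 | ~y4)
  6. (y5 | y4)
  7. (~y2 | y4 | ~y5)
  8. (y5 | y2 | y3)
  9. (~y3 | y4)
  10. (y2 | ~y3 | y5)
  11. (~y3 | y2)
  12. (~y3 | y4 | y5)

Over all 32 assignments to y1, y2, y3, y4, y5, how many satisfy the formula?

The models are:
  y1=1 y2=1 y3=1 y4=1 y5=1
Count: 1.

1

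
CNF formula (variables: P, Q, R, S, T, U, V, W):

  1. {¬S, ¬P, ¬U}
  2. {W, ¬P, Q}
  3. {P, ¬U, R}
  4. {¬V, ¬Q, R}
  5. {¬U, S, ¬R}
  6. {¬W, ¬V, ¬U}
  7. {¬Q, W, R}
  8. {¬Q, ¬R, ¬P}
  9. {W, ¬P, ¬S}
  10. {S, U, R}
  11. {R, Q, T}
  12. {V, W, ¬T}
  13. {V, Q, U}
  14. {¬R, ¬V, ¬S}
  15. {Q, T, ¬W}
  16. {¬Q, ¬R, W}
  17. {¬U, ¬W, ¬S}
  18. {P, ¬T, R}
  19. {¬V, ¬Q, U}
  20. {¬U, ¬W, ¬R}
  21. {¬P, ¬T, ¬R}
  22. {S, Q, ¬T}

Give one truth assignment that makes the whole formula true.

P=F, Q=T, R=T, S=F, T=T, U=F, V=F, W=T

Branch on P: take P = False.
Try Q = True.
For the remaining variables, R = True, S = False, T = True, U = False, V = False, W = True works.
Check each clause:
  1. {¬P, ¬U, ¬S} — ¬U is true.
  2. {W, Q, ¬P} — W is true.
  3. {P, ¬U, R} — ¬U is true.
  4. {R, ¬V, ¬Q} — ¬V is true.
  5. {¬R, ¬U, S} — ¬U is true.
  6. {¬U, ¬V, ¬W} — ¬V is true.
  7. {R, ¬Q, W} — W is true.
  8. {¬R, ¬Q, ¬P} — ¬P is true.
  9. {W, ¬P, ¬S} — W is true.
  10. {S, R, U} — R is true.
  11. {T, Q, R} — Q is true.
  12. {V, W, ¬T} — W is true.
  13. {U, Q, V} — Q is true.
  14. {¬V, ¬S, ¬R} — ¬V is true.
  15. {¬W, T, Q} — Q is true.
  16. {W, ¬Q, ¬R} — W is true.
  17. {¬W, ¬S, ¬U} — ¬U is true.
  18. {P, ¬T, R} — R is true.
  19. {¬Q, ¬V, U} — ¬V is true.
  20. {¬U, ¬W, ¬R} — ¬U is true.
  21. {¬T, ¬P, ¬R} — ¬P is true.
  22. {¬T, S, Q} — Q is true.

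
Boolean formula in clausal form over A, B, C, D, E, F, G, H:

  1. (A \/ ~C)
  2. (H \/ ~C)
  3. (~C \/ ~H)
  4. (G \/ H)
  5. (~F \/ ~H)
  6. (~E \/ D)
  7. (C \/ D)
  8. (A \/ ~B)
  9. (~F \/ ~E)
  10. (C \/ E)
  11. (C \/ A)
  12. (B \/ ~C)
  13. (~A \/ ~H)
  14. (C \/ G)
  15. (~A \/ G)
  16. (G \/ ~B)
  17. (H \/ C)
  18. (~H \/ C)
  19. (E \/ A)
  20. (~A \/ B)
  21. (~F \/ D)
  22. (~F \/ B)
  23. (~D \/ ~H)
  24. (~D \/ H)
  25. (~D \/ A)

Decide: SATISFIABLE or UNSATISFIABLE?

UNSATISFIABLE

C = True:
  propagation gives A=True, H=True; an empty clause results — contradiction.
C = False:
  propagation gives D=True, E=True, F=False, A=True; an empty clause results — contradiction.
Every branch closes, so no satisfying assignment exists.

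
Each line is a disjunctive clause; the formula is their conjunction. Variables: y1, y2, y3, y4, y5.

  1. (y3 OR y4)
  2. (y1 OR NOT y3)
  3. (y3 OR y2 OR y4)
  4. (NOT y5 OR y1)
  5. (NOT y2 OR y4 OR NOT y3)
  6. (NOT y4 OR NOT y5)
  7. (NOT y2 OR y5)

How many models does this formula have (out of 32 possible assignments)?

Satisfying assignments:
  y1=F y2=F y3=F y4=T y5=F
  y1=T y2=F y3=F y4=T y5=F
  y1=T y2=F y3=T y4=F y5=F
  y1=T y2=F y3=T y4=F y5=T
  y1=T y2=F y3=T y4=T y5=F
That's 5 in total.

5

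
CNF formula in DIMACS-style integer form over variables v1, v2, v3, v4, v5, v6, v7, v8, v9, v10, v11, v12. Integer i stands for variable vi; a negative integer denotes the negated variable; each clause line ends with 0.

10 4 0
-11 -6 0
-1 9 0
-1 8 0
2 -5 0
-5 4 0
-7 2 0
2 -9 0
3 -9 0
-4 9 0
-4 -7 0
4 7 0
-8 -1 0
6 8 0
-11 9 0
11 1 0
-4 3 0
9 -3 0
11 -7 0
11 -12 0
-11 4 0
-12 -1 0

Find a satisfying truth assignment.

v1=False, v2=True, v3=True, v4=True, v5=False, v6=False, v7=False, v8=True, v9=True, v10=True, v11=True, v12=True

Check each clause:
  1. (v10 ∨ v4) — v10 is true.
  2. (¬v6 ∨ ¬v11) — ¬v6 is true.
  3. (v9 ∨ ¬v1) — v9 is true.
  4. (¬v1 ∨ v8) — v8 is true.
  5. (¬v5 ∨ v2) — v2 is true.
  6. (v4 ∨ ¬v5) — ¬v5 is true.
  7. (¬v7 ∨ v2) — ¬v7 is true.
  8. (v2 ∨ ¬v9) — v2 is true.
  9. (¬v9 ∨ v3) — v3 is true.
  10. (¬v4 ∨ v9) — v9 is true.
  11. (¬v7 ∨ ¬v4) — ¬v7 is true.
  12. (v7 ∨ v4) — v4 is true.
  13. (¬v1 ∨ ¬v8) — ¬v1 is true.
  14. (v6 ∨ v8) — v8 is true.
  15. (¬v11 ∨ v9) — v9 is true.
  16. (v11 ∨ v1) — v11 is true.
  17. (v3 ∨ ¬v4) — v3 is true.
  18. (¬v3 ∨ v9) — v9 is true.
  19. (¬v7 ∨ v11) — ¬v7 is true.
  20. (v11 ∨ ¬v12) — v11 is true.
  21. (v4 ∨ ¬v11) — v4 is true.
  22. (¬v1 ∨ ¬v12) — ¬v1 is true.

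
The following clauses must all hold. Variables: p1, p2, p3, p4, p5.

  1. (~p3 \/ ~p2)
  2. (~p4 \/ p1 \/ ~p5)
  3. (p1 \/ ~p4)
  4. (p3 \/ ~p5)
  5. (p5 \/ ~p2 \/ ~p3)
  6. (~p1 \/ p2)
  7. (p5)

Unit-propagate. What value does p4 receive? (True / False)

(p5) stands alone — p5 = True.
(~p5 \/ p3) with p5 = True leaves only p3, so p3 = True.
From (~p3 \/ ~p2) and p3 = True: p2 = False.
In (p2 \/ ~p1), p2 is now false; ~p1 must hold, so p1 = False.
In (~p5 \/ ~p4 \/ p1), p1, ~p5 are now false; ~p4 must hold, so p4 = False.

False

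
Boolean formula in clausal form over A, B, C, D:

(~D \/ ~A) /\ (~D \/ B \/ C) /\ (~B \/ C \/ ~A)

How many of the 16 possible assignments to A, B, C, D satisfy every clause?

10

Split on A, then B.
  A=1, B=1: remaining (C,D) ∈ {(1,0)} — 1.
  A=1, B=0: remaining (C,D) ∈ {(0,0); (1,0)} — 2.
  A=0, B=1: remaining (C,D) ∈ {(0,0); (0,1); (1,0); (1,1)} — 4.
  A=0, B=0: remaining (C,D) ∈ {(0,0); (1,0); (1,1)} — 3.
Total: 1 + 2 + 4 + 3 = 10.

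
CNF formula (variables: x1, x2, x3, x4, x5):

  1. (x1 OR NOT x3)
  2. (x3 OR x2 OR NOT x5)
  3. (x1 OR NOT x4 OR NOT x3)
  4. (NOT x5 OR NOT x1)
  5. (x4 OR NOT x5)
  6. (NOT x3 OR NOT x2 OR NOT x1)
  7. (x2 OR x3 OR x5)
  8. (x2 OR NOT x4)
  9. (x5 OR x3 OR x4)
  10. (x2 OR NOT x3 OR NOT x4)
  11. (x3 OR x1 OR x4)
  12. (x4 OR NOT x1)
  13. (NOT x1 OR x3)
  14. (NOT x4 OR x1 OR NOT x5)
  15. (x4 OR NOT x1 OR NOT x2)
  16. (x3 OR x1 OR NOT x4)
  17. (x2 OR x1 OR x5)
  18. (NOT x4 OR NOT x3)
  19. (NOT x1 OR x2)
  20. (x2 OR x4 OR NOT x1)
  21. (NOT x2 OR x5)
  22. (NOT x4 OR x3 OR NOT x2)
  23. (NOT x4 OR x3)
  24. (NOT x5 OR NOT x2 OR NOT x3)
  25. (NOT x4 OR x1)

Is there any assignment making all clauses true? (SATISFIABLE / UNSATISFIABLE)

UNSATISFIABLE

x4 = True:
  propagation gives x2=True, x3=False; an empty clause results — contradiction.
x4 = False:
  propagation gives x5=False, x3=True, x1=True; an empty clause results — contradiction.
Every branch closes, so no satisfying assignment exists.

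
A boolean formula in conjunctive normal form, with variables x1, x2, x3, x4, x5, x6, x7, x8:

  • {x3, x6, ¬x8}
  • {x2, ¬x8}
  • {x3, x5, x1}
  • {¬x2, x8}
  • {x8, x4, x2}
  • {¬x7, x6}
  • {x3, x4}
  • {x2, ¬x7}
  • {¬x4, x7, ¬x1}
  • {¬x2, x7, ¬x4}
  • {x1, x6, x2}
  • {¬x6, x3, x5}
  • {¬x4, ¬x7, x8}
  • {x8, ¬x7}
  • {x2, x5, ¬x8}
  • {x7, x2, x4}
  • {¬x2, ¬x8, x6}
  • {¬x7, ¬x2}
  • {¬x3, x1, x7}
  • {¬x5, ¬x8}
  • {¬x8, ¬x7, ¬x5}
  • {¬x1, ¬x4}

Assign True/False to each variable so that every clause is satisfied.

x1=False  x2=False  x3=False  x4=True  x5=True  x6=True  x7=False  x8=False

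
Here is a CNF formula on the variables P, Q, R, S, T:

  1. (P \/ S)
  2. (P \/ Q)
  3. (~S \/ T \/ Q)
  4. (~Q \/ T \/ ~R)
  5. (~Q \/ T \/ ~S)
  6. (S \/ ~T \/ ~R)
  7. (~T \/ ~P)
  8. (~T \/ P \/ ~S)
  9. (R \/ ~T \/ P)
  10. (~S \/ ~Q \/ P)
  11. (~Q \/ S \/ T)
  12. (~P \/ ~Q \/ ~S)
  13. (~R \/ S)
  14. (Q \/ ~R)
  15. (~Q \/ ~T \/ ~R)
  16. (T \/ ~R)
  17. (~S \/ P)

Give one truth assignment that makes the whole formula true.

P=True, Q=False, R=False, S=False, T=False

Set P = True and propagate.
  then T is forced to False.
  then R is forced to False.
Try Q = False.
  then S is forced to False.
Every clause has at least one true literal under this assignment.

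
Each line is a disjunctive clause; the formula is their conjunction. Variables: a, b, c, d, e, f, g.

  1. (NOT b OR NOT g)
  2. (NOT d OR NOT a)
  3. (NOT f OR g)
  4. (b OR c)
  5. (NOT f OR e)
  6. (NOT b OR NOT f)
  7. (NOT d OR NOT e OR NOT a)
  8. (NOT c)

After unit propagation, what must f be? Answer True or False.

(NOT c) is a unit clause: c = False.
(b OR c) with c = False leaves only b, so b = True.
In (NOT g OR NOT b), NOT b is now false; NOT g must hold, so g = False.
(g OR NOT f) with g = False leaves only NOT f, so f = False.

False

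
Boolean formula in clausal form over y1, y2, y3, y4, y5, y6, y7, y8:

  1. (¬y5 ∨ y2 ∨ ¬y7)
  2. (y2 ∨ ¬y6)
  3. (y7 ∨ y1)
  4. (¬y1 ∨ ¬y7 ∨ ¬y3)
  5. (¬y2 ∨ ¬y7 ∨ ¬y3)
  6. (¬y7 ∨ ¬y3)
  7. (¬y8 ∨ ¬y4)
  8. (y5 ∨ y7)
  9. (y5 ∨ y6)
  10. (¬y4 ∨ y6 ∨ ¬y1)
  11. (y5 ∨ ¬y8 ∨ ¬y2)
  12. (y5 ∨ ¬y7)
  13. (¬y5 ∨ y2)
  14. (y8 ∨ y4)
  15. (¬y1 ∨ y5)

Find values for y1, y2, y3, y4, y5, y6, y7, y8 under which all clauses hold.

y1=True  y2=True  y3=False  y4=True  y5=True  y6=True  y7=False  y8=False

Check each clause:
  1. (y2 ∨ ¬y7 ∨ ¬y5) — ¬y7 is true.
  2. (y2 ∨ ¬y6) — y2 is true.
  3. (y1 ∨ y7) — y1 is true.
  4. (¬y1 ∨ ¬y7 ∨ ¬y3) — ¬y7 is true.
  5. (¬y2 ∨ ¬y3 ∨ ¬y7) — ¬y7 is true.
  6. (¬y3 ∨ ¬y7) — ¬y7 is true.
  7. (¬y8 ∨ ¬y4) — ¬y8 is true.
  8. (y5 ∨ y7) — y5 is true.
  9. (y6 ∨ y5) — y5 is true.
  10. (¬y1 ∨ y6 ∨ ¬y4) — y6 is true.
  11. (¬y2 ∨ ¬y8 ∨ y5) — ¬y8 is true.
  12. (¬y7 ∨ y5) — ¬y7 is true.
  13. (¬y5 ∨ y2) — y2 is true.
  14. (y8 ∨ y4) — y4 is true.
  15. (y5 ∨ ¬y1) — y5 is true.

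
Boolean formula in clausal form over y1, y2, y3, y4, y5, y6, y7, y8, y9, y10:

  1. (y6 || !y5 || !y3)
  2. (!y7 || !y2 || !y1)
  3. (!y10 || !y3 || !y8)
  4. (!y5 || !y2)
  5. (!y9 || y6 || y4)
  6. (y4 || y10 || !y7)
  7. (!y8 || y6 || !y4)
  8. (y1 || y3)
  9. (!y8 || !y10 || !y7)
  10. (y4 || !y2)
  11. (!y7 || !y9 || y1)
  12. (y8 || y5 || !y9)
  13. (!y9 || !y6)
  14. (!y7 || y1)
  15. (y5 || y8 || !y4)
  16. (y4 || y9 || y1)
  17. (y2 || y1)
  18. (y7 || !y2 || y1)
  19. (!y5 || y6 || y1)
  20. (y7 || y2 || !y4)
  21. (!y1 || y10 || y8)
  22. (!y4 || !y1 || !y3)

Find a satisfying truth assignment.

y1=True, y2=False, y3=False, y4=False, y5=False, y6=True, y7=True, y8=False, y9=False, y10=True

Check each clause:
  1. (!y5 || !y3 || y6) — !y5 is true.
  2. (!y1 || !y2 || !y7) — !y2 is true.
  3. (!y10 || !y3 || !y8) — !y8 is true.
  4. (!y2 || !y5) — !y5 is true.
  5. (!y9 || y6 || y4) — y6 is true.
  6. (!y7 || y10 || y4) — y10 is true.
  7. (!y8 || !y4 || y6) — !y8 is true.
  8. (y3 || y1) — y1 is true.
  9. (!y8 || !y7 || !y10) — !y8 is true.
  10. (y4 || !y2) — !y2 is true.
  11. (!y7 || y1 || !y9) — y1 is true.
  12. (y5 || y8 || !y9) — !y9 is true.
  13. (!y9 || !y6) — !y9 is true.
  14. (!y7 || y1) — y1 is true.
  15. (y5 || y8 || !y4) — !y4 is true.
  16. (y1 || y9 || y4) — y1 is true.
  17. (y2 || y1) — y1 is true.
  18. (!y2 || y7 || y1) — y1 is true.
  19. (y6 || y1 || !y5) — y1 is true.
  20. (y2 || y7 || !y4) — !y4 is true.
  21. (y8 || y10 || !y1) — y10 is true.
  22. (!y4 || !y1 || !y3) — !y4 is true.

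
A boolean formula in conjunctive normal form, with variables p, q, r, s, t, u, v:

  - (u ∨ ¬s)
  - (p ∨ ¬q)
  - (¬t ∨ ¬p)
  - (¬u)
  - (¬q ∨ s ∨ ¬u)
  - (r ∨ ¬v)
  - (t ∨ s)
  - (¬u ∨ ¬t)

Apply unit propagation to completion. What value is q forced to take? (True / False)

(¬u) stands alone — u = False.
(¬s ∨ u) with u = False leaves only ¬s, so s = False.
(t ∨ s) with s = False leaves only t, so t = True.
(¬p ∨ ¬t): since t = True, the clause reduces to (¬p). p = False.
From (p ∨ ¬q) and p = False: q = False.

False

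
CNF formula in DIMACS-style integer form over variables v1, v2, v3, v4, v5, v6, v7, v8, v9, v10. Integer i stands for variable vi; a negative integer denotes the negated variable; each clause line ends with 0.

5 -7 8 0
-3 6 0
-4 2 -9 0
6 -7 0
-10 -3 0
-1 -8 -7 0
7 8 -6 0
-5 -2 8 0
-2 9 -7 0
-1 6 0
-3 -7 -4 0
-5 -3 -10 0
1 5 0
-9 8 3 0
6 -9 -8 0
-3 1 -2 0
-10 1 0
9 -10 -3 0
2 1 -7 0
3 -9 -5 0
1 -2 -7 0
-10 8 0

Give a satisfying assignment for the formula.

v1=True  v2=False  v3=False  v4=False  v5=False  v6=True  v7=False  v8=True  v9=True  v10=True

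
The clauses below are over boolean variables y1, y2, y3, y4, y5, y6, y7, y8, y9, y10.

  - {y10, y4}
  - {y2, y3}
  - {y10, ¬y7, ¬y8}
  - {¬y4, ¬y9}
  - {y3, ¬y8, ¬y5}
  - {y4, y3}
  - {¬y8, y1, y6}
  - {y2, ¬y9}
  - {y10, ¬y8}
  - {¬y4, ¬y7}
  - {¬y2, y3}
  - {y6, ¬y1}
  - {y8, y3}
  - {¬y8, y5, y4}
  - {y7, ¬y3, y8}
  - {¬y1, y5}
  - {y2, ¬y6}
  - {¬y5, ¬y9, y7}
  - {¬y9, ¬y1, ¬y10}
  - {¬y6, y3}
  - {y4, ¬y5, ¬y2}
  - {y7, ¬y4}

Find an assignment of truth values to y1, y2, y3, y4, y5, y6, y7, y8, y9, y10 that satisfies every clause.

y1 = False, y2 = True, y3 = True, y4 = False, y5 = False, y6 = False, y7 = True, y8 = False, y9 = True, y10 = True

Check each clause:
  1. {y4, y10} — y10 is true.
  2. {y3, y2} — y2 is true.
  3. {¬y8, ¬y7, y10} — ¬y8 is true.
  4. {¬y4, ¬y9} — ¬y4 is true.
  5. {¬y8, y3, ¬y5} — ¬y8 is true.
  6. {y3, y4} — y3 is true.
  7. {¬y8, y6, y1} — ¬y8 is true.
  8. {y2, ¬y9} — y2 is true.
  9. {y10, ¬y8} — ¬y8 is true.
  10. {¬y7, ¬y4} — ¬y4 is true.
  11. {y3, ¬y2} — y3 is true.
  12. {¬y1, y6} — ¬y1 is true.
  13. {y3, y8} — y3 is true.
  14. {y5, ¬y8, y4} — ¬y8 is true.
  15. {y7, y8, ¬y3} — y7 is true.
  16. {¬y1, y5} — ¬y1 is true.
  17. {¬y6, y2} — y2 is true.
  18. {¬y5, y7, ¬y9} — ¬y5 is true.
  19. {¬y1, ¬y9, ¬y10} — ¬y1 is true.
  20. {y3, ¬y6} — ¬y6 is true.
  21. {y4, ¬y5, ¬y2} — ¬y5 is true.
  22. {¬y4, y7} — ¬y4 is true.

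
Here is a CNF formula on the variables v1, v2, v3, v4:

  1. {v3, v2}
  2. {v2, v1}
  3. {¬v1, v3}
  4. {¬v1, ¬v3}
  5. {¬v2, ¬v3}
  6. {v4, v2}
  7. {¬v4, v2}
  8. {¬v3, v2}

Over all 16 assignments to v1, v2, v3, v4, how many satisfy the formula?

2

Satisfying assignments:
  v1=F v2=T v3=F v4=F
  v1=F v2=T v3=F v4=T
Count: 2.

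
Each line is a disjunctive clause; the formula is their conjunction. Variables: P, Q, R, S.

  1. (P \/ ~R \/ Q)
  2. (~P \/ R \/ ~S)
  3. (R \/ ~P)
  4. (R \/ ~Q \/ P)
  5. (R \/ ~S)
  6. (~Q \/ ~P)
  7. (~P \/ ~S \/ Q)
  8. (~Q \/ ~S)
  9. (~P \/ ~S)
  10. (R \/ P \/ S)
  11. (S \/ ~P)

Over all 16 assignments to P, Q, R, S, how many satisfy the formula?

The models are:
  P=F Q=T R=T S=F
Count: 1.

1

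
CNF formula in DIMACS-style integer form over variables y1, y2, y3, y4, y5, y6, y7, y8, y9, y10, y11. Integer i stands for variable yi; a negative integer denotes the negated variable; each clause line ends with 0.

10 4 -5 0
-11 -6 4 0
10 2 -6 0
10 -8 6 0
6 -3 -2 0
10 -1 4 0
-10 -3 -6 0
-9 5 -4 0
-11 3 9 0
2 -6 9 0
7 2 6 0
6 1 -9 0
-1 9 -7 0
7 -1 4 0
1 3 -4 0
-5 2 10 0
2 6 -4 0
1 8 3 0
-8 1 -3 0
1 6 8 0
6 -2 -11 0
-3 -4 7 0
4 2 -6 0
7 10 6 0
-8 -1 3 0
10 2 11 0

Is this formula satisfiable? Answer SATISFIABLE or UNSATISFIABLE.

Try y1 = True.
Try y2 = False.
For the remaining variables, y3 = True, y4 = False, y5 = False, y6 = False, y7 = True, y8 = False, y9 = True, y10 = True, y11 = True works.
So y1=T, y2=F, y3=T, y4=F, y5=F, y6=F, y7=T, y8=F, y9=T, y10=T, y11=T is a satisfying assignment.

SATISFIABLE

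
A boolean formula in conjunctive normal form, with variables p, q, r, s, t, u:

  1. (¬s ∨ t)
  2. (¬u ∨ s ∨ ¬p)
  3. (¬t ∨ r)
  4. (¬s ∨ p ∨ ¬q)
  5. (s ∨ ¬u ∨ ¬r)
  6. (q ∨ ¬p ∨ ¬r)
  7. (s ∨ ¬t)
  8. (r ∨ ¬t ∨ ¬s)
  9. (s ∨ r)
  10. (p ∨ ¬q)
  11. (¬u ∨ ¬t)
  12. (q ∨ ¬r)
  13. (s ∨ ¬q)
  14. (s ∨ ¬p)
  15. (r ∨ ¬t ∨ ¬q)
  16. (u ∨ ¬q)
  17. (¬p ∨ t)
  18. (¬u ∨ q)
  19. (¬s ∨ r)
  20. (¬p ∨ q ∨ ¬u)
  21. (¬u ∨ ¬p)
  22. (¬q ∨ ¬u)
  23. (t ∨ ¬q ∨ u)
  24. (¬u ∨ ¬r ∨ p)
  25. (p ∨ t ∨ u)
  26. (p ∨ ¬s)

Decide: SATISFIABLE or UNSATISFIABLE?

p = True:
  propagation gives s=True, t=True, r=True, q=True; an empty clause results — contradiction.
p = False:
  propagation gives q=False, r=False, t=False, s=False; an empty clause results — contradiction.
Every branch closes, so no satisfying assignment exists.

UNSATISFIABLE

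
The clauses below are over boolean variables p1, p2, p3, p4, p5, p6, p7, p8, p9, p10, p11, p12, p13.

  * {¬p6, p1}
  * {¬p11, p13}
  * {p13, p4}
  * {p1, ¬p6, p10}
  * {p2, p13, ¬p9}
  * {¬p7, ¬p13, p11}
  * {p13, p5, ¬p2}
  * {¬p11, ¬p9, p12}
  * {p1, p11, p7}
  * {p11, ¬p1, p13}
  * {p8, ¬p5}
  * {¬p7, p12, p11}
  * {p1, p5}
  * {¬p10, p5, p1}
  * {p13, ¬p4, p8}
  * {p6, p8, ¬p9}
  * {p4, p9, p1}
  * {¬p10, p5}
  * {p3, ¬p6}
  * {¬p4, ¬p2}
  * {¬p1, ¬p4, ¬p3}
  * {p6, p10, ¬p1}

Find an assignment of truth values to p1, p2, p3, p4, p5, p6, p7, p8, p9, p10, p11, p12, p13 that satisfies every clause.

p1=True, p2=True, p3=False, p4=False, p5=True, p6=False, p7=False, p8=True, p9=False, p10=True, p11=True, p12=True, p13=True

Check each clause:
  1. {p1, ¬p6} — p1 is true.
  2. {p13, ¬p11} — p13 is true.
  3. {p4, p13} — p13 is true.
  4. {p10, p1, ¬p6} — p1 is true.
  5. {p2, ¬p9, p13} — p2 is true.
  6. {¬p13, ¬p7, p11} — ¬p7 is true.
  7. {p5, p13, ¬p2} — p13 is true.
  8. {p12, ¬p9, ¬p11} — p12 is true.
  9. {p11, p1, p7} — p1 is true.
  10. {p11, ¬p1, p13} — p11 is true.
  11. {p8, ¬p5} — p8 is true.
  12. {p12, p11, ¬p7} — ¬p7 is true.
  13. {p5, p1} — p1 is true.
  14. {¬p10, p5, p1} — p1 is true.
  15. {¬p4, p8, p13} — p8 is true.
  16. {p6, p8, ¬p9} — p8 is true.
  17. {p1, p9, p4} — p1 is true.
  18. {p5, ¬p10} — p5 is true.
  19. {¬p6, p3} — ¬p6 is true.
  20. {¬p2, ¬p4} — ¬p4 is true.
  21. {¬p4, ¬p1, ¬p3} — ¬p4 is true.
  22. {p6, p10, ¬p1} — p10 is true.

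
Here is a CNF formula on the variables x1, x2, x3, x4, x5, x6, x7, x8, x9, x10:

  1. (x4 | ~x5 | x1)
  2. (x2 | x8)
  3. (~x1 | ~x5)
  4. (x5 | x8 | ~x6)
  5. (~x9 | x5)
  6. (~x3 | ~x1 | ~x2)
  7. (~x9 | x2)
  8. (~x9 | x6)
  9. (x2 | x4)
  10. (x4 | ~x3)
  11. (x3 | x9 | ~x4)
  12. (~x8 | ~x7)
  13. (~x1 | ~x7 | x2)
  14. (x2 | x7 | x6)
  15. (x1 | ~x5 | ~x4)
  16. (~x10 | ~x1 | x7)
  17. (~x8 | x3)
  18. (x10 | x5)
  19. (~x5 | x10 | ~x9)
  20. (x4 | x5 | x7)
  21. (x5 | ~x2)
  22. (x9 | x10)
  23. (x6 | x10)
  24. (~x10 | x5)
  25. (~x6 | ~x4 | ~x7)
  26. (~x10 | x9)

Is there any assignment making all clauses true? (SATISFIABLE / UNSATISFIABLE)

UNSATISFIABLE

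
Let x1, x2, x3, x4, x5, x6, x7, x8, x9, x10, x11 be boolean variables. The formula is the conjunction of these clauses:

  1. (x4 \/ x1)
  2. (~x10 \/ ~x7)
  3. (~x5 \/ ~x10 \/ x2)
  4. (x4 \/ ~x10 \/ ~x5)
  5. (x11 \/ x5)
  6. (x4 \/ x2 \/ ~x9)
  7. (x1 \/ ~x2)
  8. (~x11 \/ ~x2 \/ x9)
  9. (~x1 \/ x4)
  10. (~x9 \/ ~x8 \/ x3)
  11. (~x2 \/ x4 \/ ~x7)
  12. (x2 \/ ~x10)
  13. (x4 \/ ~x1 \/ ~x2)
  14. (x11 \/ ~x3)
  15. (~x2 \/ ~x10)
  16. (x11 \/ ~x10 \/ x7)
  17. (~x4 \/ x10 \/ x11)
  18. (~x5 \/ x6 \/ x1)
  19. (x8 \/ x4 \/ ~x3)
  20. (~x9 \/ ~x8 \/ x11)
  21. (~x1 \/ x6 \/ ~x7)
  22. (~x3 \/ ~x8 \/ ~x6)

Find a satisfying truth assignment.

x1=1  x2=0  x3=1  x4=1  x5=1  x6=1  x7=1  x8=0  x9=1  x10=0  x11=1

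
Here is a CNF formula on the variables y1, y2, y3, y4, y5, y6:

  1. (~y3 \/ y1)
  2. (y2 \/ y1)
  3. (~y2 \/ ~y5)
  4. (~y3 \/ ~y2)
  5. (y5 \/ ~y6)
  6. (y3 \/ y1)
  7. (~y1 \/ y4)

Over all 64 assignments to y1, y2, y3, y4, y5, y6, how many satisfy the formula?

7

The models are:
  y1=T y2=F y3=F y4=T y5=F y6=F
  y1=T y2=F y3=F y4=T y5=T y6=F
  y1=T y2=F y3=F y4=T y5=T y6=T
  y1=T y2=F y3=T y4=T y5=F y6=F
  y1=T y2=F y3=T y4=T y5=T y6=F
  y1=T y2=F y3=T y4=T y5=T y6=T
  y1=T y2=T y3=F y4=T y5=F y6=F
That's 7 in total.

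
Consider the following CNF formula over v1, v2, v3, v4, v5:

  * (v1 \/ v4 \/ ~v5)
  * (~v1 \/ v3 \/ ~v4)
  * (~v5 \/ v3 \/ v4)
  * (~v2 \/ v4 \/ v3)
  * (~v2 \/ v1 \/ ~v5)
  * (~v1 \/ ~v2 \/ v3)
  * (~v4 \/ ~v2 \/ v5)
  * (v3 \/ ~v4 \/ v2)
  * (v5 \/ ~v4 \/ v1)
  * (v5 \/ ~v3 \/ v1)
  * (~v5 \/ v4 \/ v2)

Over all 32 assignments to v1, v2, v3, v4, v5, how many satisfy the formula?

9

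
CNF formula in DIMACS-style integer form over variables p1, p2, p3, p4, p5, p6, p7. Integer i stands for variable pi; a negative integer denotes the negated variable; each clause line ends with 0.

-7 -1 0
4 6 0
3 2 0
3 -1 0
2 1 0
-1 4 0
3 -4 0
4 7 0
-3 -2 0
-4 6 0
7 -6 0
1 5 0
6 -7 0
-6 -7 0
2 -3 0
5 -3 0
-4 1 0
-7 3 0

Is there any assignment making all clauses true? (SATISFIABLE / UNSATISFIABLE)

p3 = True:
  propagation gives p2=False; an empty clause results — contradiction.
p3 = False:
  propagation gives p2=True, p1=False, p4=False, p6=True; an empty clause results — contradiction.
Every branch closes, so no satisfying assignment exists.

UNSATISFIABLE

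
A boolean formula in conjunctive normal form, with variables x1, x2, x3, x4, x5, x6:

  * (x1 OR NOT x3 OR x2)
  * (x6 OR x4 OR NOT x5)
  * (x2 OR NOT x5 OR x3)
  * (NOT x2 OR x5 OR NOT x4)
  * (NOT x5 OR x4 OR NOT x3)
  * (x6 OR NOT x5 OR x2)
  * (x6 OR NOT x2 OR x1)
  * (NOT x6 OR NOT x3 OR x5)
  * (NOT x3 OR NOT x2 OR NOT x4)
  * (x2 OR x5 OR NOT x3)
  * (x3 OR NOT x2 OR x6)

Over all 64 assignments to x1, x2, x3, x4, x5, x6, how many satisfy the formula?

Split on x2, then x3.
  x2=1, x3=1: remaining (x1,x4,x5,x6) ∈ {(1,0,0,0)} — 1.
  x2=1, x3=0: x1 free; 3 ways for (x4,x5,x6) × 2^1 = 6.
  x2=0, x3=1: remaining (x1,x4,x5,x6) ∈ {(1,1,1,1)} — 1.
  x2=0, x3=0: forces x5=0; x1, x4, x6 free → 2^3 = 8.
Total: 1 + 6 + 1 + 8 = 16.

16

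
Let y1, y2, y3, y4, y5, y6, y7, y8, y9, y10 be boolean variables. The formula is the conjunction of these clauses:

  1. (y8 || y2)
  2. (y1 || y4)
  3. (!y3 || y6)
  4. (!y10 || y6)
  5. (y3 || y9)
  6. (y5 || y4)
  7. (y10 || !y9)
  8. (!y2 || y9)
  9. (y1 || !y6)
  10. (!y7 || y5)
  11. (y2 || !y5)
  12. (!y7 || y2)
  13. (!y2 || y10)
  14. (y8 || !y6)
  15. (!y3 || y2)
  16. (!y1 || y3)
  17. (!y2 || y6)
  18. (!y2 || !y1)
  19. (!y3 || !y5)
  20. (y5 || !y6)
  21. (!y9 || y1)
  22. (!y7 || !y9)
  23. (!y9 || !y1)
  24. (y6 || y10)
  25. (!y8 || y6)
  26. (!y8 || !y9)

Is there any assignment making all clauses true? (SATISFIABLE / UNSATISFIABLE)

UNSATISFIABLE

y2 = True:
  propagation gives y9=True, y10=True, y6=True, y1=True; an empty clause results — contradiction.
y2 = False:
  propagation gives y8=True, y5=False, y4=True, y7=False; an empty clause results — contradiction.
Every branch closes, so no satisfying assignment exists.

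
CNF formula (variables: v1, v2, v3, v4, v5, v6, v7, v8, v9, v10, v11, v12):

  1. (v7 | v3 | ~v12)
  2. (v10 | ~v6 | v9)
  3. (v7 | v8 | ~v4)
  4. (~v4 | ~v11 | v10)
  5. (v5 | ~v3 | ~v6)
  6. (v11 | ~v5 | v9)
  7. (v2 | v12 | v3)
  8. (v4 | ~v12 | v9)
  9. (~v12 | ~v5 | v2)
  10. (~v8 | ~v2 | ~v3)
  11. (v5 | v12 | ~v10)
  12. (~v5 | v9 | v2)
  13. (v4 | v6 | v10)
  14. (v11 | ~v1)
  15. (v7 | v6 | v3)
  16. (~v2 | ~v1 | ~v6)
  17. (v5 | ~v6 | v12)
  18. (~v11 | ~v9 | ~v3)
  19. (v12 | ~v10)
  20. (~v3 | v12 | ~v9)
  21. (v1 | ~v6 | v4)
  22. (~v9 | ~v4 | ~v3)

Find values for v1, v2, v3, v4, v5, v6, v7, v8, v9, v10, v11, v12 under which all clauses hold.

v1=False, v2=True, v3=False, v4=True, v5=False, v6=False, v7=True, v8=True, v9=False, v10=False, v11=False, v12=True

v7 occurs only positively in the remaining clauses — set v7 = True.
Try v1 = False.
Set v2 = True and propagate.
Try v3 = False.
The remaining clauses are satisfied by v4 = True, v5 = False, v6 = False, v8 = True, v9 = False, v10 = False, v11 = False, v12 = True.
Check each clause:
  1. (v7 | ~v12 | v3) — v7 is true.
  2. (~v6 | v10 | v9) — ~v6 is true.
  3. (~v4 | v7 | v8) — v8 is true.
  4. (v10 | ~v11 | ~v4) — ~v11 is true.
  5. (v5 | ~v6 | ~v3) — ~v3 is true.
  6. (~v5 | v9 | v11) — ~v5 is true.
  7. (v3 | v2 | v12) — v2 is true.
  8. (~v12 | v4 | v9) — v4 is true.
  9. (~v5 | ~v12 | v2) — v2 is true.
  10. (~v8 | ~v3 | ~v2) — ~v3 is true.
  11. (v12 | ~v10 | v5) — v12 is true.
  12. (~v5 | v9 | v2) — v2 is true.
  13. (v10 | v6 | v4) — v4 is true.
  14. (v11 | ~v1) — ~v1 is true.
  15. (v3 | v6 | v7) — v7 is true.
  16. (~v1 | ~v6 | ~v2) — ~v6 is true.
  17. (~v6 | v12 | v5) — ~v6 is true.
  18. (~v3 | ~v11 | ~v9) — ~v3 is true.
  19. (v12 | ~v10) — v12 is true.
  20. (~v3 | ~v9 | v12) — v12 is true.
  21. (~v6 | v1 | v4) — ~v6 is true.
  22. (~v4 | ~v3 | ~v9) — ~v3 is true.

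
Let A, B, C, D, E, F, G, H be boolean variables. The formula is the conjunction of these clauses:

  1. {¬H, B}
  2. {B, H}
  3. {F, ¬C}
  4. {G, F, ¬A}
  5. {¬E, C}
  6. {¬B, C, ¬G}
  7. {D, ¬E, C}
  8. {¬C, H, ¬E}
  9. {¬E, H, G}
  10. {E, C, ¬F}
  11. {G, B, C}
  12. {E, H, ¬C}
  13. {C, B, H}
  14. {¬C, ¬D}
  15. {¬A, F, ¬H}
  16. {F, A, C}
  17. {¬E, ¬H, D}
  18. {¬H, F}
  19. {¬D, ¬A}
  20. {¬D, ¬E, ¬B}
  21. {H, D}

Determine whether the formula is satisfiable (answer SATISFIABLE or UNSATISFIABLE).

SATISFIABLE

Try A = False.
Branch on B: take B = True.
For the remaining variables, C = True, D = False, E = False, F = True, G = True, H = True works.
So A = F  B = T  C = T  D = F  E = F  F = T  G = T  H = T is a satisfying assignment.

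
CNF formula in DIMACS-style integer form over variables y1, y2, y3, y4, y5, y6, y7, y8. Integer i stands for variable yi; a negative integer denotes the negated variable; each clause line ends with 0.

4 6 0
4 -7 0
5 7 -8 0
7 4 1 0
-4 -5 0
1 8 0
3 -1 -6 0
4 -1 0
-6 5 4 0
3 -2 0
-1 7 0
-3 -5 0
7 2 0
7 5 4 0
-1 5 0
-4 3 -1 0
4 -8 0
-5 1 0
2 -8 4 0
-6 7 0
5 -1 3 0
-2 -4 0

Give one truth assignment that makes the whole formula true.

y1=False  y2=False  y3=True  y4=True  y5=False  y6=True  y7=True  y8=True

Set y1 = False and propagate.
  then y8 is forced to True.
  then y4 is forced to True.
  then y5 is forced to False.
  then y7 is forced to True.
  then y2 is forced to False.
y3, y6 are now unconstrained; take y3 = True, y6 = True.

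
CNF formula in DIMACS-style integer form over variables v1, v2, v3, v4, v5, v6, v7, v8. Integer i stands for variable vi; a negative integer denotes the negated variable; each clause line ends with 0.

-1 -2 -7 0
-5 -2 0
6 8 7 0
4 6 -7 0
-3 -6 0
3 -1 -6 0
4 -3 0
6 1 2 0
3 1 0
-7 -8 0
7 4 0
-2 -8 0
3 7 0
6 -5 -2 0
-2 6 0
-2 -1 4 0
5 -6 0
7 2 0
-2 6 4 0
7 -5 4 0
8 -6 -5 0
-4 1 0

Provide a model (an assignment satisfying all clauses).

Try v1 = True.
Try v2 = False.
  then v7 is forced to True.
  then v8 is forced to False.
Try v3 = False.
  then v6 is forced to False.
  then v4 is forced to True.
v5 is now unconstrained; take v5 = False.

v1=T  v2=F  v3=F  v4=T  v5=F  v6=F  v7=T  v8=F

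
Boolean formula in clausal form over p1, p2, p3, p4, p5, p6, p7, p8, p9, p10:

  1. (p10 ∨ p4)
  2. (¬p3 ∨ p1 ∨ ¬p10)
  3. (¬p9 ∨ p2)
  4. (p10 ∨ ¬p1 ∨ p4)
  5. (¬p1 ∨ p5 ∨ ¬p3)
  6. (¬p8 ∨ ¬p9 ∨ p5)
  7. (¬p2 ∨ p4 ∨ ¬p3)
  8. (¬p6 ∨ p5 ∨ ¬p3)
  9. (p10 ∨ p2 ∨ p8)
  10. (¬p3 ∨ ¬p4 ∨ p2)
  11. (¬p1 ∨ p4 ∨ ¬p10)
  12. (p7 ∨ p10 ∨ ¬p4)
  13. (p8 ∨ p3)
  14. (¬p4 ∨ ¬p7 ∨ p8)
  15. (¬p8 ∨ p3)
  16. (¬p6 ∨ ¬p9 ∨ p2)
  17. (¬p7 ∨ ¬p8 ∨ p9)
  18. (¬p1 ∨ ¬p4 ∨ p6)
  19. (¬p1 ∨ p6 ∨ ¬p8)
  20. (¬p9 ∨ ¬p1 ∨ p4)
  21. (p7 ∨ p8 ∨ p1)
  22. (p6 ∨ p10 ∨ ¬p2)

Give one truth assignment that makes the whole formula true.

p1=False, p2=True, p3=True, p4=True, p5=True, p6=True, p7=True, p8=True, p9=True, p10=False

Pure literal: p5 appears only positively; assign p5 = True.
Try p1 = False.
The remaining clauses are satisfied by p2 = True, p3 = True, p4 = True, p6 = True, p7 = True, p8 = True, p9 = True, p10 = False.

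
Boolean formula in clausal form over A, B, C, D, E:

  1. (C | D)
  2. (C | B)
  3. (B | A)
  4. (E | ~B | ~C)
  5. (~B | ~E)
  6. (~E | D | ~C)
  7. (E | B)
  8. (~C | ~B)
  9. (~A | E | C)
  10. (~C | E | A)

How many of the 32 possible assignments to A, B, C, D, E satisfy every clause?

2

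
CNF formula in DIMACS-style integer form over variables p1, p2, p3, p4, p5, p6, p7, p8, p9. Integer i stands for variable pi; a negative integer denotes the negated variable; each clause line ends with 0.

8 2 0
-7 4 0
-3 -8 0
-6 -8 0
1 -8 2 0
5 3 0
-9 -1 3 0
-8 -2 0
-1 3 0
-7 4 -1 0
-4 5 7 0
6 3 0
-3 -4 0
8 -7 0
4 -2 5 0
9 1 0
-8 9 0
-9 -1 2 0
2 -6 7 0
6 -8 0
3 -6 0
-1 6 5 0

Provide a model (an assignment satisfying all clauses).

p1=True, p2=True, p3=True, p4=False, p5=True, p6=True, p7=False, p8=False, p9=True

Check each clause:
  1. {p8, p2} — p2 is true.
  2. {¬p7, p4} — ¬p7 is true.
  3. {¬p3, ¬p8} — ¬p8 is true.
  4. {¬p8, ¬p6} — ¬p8 is true.
  5. {p2, ¬p8, p1} — ¬p8 is true.
  6. {p3, p5} — p3 is true.
  7. {¬p1, ¬p9, p3} — p3 is true.
  8. {¬p2, ¬p8} — ¬p8 is true.
  9. {¬p1, p3} — p3 is true.
  10. {¬p7, ¬p1, p4} — ¬p7 is true.
  11. {p7, p5, ¬p4} — ¬p4 is true.
  12. {p3, p6} — p3 is true.
  13. {¬p3, ¬p4} — ¬p4 is true.
  14. {¬p7, p8} — ¬p7 is true.
  15. {p5, ¬p2, p4} — p5 is true.
  16. {p1, p9} — p9 is true.
  17. {¬p8, p9} — ¬p8 is true.
  18. {p2, ¬p9, ¬p1} — p2 is true.
  19. {p7, ¬p6, p2} — p2 is true.
  20. {p6, ¬p8} — ¬p8 is true.
  21. {¬p6, p3} — p3 is true.
  22. {¬p1, p6, p5} — p5 is true.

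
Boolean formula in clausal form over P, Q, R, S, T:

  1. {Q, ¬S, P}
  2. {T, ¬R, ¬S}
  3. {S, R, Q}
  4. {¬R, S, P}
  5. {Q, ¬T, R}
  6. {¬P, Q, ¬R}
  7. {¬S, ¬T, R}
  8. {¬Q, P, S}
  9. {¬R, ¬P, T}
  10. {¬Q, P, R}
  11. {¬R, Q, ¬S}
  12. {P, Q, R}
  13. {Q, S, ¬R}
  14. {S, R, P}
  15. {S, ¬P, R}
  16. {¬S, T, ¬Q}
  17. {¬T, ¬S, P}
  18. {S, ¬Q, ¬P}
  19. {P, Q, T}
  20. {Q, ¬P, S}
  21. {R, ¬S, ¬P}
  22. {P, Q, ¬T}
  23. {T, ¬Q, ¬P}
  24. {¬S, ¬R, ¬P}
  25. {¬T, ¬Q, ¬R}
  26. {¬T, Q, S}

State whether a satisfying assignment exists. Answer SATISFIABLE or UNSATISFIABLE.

UNSATISFIABLE

P = True:
  R = True:
    propagation gives Q=True, T=True; an empty clause results — contradiction.
  R = False:
    propagation gives S=True; an empty clause results — contradiction.
P = False:
  Q = True:
    propagation gives S=True, R=True, T=True; an empty clause results — contradiction.
  Q = False:
    propagation gives S=False, R=True; an empty clause results — contradiction.
Every branch closes, so no satisfying assignment exists.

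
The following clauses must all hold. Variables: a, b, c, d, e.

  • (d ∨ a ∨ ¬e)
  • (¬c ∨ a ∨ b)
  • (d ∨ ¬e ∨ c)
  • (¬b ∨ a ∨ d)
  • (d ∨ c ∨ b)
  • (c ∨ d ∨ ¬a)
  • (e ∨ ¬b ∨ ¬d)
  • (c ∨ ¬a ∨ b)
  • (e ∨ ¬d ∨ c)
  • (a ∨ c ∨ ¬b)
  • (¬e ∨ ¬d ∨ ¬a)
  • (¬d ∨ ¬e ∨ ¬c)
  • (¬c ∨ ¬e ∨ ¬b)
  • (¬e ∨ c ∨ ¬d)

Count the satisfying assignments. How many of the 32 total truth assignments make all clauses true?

The models are:
  a=1 b=0 c=1 d=0 e=0
  a=1 b=0 c=1 d=0 e=1
  a=1 b=0 c=1 d=1 e=0
  a=1 b=1 c=1 d=0 e=0
That's 4 in total.

4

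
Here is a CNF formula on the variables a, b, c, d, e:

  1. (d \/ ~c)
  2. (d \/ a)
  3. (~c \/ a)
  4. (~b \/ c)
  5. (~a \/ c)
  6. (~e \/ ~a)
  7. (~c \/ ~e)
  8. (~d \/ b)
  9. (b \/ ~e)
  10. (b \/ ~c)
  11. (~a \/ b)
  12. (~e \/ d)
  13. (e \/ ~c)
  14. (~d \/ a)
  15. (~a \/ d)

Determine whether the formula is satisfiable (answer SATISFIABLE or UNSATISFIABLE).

a = True:
  propagation gives c=True, d=True, e=False; an empty clause results — contradiction.
a = False:
  propagation gives d=True; an empty clause results — contradiction.
Every branch closes, so no satisfying assignment exists.

UNSATISFIABLE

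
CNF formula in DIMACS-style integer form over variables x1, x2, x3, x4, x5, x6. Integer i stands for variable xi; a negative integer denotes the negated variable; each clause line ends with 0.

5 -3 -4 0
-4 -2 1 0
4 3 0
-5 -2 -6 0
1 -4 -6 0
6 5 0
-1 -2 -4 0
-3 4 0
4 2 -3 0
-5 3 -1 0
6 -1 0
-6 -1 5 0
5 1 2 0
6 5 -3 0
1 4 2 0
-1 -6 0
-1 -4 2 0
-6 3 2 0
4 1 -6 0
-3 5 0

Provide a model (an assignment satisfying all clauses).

x1=False, x2=False, x3=True, x4=True, x5=True, x6=False

Check each clause:
  1. {x5, ¬x4, ¬x3} — x5 is true.
  2. {¬x2, x1, ¬x4} — ¬x2 is true.
  3. {x3, x4} — x3 is true.
  4. {¬x6, ¬x2, ¬x5} — ¬x6 is true.
  5. {x1, ¬x6, ¬x4} — ¬x6 is true.
  6. {x6, x5} — x5 is true.
  7. {¬x2, ¬x1, ¬x4} — ¬x2 is true.
  8. {¬x3, x4} — x4 is true.
  9. {x2, ¬x3, x4} — x4 is true.
  10. {¬x1, ¬x5, x3} — x3 is true.
  11. {x6, ¬x1} — ¬x1 is true.
  12. {x5, ¬x1, ¬x6} — ¬x6 is true.
  13. {x1, x5, x2} — x5 is true.
  14. {¬x3, x6, x5} — x5 is true.
  15. {x1, x4, x2} — x4 is true.
  16. {¬x1, ¬x6} — ¬x6 is true.
  17. {x2, ¬x1, ¬x4} — ¬x1 is true.
  18. {x2, x3, ¬x6} — x3 is true.
  19. {x1, x4, ¬x6} — ¬x6 is true.
  20. {¬x3, x5} — x5 is true.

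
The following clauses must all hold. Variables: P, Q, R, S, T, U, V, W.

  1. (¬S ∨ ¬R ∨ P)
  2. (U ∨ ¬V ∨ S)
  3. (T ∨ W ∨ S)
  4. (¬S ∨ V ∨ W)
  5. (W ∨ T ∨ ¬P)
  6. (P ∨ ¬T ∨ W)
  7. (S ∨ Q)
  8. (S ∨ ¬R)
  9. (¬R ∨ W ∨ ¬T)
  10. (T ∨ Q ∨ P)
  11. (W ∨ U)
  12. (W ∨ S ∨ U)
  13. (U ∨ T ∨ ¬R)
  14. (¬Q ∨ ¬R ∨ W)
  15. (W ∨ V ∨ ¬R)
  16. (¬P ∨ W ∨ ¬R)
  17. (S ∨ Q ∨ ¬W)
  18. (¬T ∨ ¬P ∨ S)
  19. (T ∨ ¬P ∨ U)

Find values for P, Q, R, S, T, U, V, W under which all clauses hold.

R occurs only negated in the remaining clauses — set R = False.
U occurs only positively in the remaining clauses — set U = True.
Set P = True and propagate.
For the remaining variables, Q = True, S = True, T = False, V = True, W = True works.

P=True, Q=True, R=False, S=True, T=False, U=True, V=True, W=True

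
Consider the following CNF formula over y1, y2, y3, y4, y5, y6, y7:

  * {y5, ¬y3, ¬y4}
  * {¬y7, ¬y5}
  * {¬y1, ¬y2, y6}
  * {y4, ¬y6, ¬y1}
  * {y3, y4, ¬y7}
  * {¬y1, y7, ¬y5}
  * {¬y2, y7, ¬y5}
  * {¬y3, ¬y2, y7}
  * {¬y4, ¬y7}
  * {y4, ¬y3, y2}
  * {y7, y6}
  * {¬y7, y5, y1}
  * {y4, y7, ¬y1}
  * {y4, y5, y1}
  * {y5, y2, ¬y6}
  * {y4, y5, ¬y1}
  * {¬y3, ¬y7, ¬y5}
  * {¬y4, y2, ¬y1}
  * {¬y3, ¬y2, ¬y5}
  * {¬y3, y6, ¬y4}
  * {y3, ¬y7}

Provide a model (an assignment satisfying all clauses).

y1 = F, y2 = F, y3 = F, y4 = T, y5 = T, y6 = T, y7 = F

Check each clause:
  1. {y5, ¬y3, ¬y4} — y5 is true.
  2. {¬y7, ¬y5} — ¬y7 is true.
  3. {¬y2, y6, ¬y1} — ¬y1 is true.
  4. {¬y6, y4, ¬y1} — y4 is true.
  5. {y4, ¬y7, y3} — ¬y7 is true.
  6. {¬y1, ¬y5, y7} — ¬y1 is true.
  7. {¬y5, y7, ¬y2} — ¬y2 is true.
  8. {y7, ¬y3, ¬y2} — ¬y3 is true.
  9. {¬y4, ¬y7} — ¬y7 is true.
  10. {¬y3, y2, y4} — y4 is true.
  11. {y6, y7} — y6 is true.
  12. {¬y7, y5, y1} — y5 is true.
  13. {y7, ¬y1, y4} — y4 is true.
  14. {y4, y1, y5} — y4 is true.
  15. {y2, y5, ¬y6} — y5 is true.
  16. {y4, y5, ¬y1} — y4 is true.
  17. {¬y5, ¬y3, ¬y7} — ¬y7 is true.
  18. {¬y4, y2, ¬y1} — ¬y1 is true.
  19. {¬y5, ¬y2, ¬y3} — ¬y3 is true.
  20. {¬y3, y6, ¬y4} — ¬y3 is true.
  21. {y3, ¬y7} — ¬y7 is true.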